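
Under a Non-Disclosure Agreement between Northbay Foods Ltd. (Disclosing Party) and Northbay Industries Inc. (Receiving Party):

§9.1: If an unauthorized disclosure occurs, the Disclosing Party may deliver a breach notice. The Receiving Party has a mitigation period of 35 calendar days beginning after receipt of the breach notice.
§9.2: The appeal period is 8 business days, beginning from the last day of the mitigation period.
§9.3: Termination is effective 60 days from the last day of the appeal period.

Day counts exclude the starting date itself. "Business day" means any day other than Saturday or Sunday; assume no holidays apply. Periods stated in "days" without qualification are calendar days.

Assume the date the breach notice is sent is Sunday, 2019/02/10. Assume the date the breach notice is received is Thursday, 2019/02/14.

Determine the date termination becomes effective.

2019/06/01

Adding 35 calendar days to 2019/02/14 gives 2019/03/21, which is the last day of the mitigation period.
The last day of the appeal period: 8 business days after Thursday, 2019/03/21, skipping weekends — Mar 22, Mar 25, Mar 26, Mar 27, Mar 28, Mar 29, Apr 1, Apr 2 — lands on Tuesday, 2019/04/02.
The date termination becomes effective: 60 calendar days after 2019/04/02 is 2019/06/01.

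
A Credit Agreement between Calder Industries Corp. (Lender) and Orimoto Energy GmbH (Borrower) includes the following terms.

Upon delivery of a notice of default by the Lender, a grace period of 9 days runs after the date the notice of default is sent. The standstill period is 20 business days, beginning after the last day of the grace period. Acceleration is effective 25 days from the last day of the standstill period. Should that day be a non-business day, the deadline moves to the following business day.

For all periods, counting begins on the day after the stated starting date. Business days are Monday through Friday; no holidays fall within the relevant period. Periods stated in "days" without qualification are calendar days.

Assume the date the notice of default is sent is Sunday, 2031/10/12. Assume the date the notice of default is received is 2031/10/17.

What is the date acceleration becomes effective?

The last day of the grace period: 9 calendar days after 2031/10/12 is 2031/10/21.
From Tuesday, 2031/10/21, 20 business days (Oct 22, Oct 23, Oct 24, Oct 27, …, Nov 14, Nov 17, Nov 18, skipping weekends) brings us to Tuesday, 2031/11/18, which is the last day of the standstill period.
The date acceleration becomes effective: 25 calendar days after 2031/11/18 is 2031/12/13. That falls on a Saturday, so it rolls to the next business day, Monday, 2031/12/15.

2031/12/15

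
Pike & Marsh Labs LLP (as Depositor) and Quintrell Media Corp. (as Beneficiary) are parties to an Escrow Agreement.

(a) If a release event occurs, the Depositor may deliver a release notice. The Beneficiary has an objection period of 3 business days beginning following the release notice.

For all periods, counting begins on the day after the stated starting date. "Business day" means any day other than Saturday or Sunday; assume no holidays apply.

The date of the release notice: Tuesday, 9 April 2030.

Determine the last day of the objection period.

12 April 2030

From Tuesday, 9 April 2030, 3 business days (Apr 10, Apr 11, Apr 12, skipping weekends) brings us to Friday, 12 April 2030, which is the last day of the objection period.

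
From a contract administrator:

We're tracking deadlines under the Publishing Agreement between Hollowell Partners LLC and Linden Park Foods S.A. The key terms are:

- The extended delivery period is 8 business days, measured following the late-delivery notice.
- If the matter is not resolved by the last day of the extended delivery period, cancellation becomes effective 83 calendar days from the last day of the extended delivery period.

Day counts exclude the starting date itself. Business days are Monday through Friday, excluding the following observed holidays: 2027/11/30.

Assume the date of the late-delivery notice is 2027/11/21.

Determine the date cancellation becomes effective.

2028/02/23

The last day of the extended delivery period: 8 business days after Sunday, 2027/11/21, skipping weekends and the listed holiday on Nov 30 — Nov 22, Nov 23, Nov 24, Nov 25, Nov 26, Nov 29, Dec 1, Dec 2 — lands on Thursday, 2027/12/02.
The date cancellation becomes effective: 83 calendar days after 2027/12/02 is 2028/02/23.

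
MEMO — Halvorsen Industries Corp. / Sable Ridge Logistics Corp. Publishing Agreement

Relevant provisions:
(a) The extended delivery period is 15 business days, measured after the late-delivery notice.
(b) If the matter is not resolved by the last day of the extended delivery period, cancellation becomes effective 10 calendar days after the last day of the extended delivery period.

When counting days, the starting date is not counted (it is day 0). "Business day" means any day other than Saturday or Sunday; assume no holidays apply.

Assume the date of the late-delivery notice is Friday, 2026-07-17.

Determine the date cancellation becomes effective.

2026-08-17

From Friday, 2026-07-17, 15 business days (Jul 20, Jul 21, Jul 22, Jul 23, …, Aug 5, Aug 6, Aug 7, skipping weekends) brings us to Friday, 2026-08-07, which is the last day of the extended delivery period.
The date cancellation becomes effective: 2026-08-07 + 10 days = 2026-08-17.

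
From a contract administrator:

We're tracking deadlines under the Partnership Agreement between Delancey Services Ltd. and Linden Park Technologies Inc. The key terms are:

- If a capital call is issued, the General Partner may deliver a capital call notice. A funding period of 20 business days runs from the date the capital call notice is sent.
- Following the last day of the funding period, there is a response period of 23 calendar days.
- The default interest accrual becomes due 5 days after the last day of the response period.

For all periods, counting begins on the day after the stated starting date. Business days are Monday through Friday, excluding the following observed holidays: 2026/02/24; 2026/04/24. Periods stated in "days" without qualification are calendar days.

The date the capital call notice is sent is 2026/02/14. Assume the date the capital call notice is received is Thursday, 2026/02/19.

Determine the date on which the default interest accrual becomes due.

2026/04/13

The last day of the funding period: counting 20 business days from Saturday, 2026/02/14 (Feb 16, Feb 17, Feb 18, Feb 19, …, Mar 12, Mar 13, Mar 16, skipping weekends and the listed holiday on Feb 24) reaches Monday, 2026/03/16.
The last day of the response period: 2026/03/16 + 23 days = 2026/04/08.
Adding 5 calendar days to 2026/04/08 gives 2026/04/13, which is the date on which the default interest accrual becomes due.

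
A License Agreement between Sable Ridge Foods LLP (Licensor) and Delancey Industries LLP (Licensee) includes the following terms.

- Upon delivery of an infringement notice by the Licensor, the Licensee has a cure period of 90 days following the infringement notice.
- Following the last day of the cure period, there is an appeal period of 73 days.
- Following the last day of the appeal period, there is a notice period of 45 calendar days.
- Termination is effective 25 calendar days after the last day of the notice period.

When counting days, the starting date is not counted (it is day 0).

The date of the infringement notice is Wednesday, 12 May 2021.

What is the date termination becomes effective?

The last day of the cure period: 90 calendar days after 12 May 2021 is 10 August 2021.
The last day of the appeal period: 10 August 2021 + 73 days = 22 October 2021.
Adding 45 calendar days to 22 October 2021 gives 6 December 2021, which is the last day of the notice period.
The date termination becomes effective: 25 calendar days after 6 December 2021 is 31 December 2021.

31 December 2021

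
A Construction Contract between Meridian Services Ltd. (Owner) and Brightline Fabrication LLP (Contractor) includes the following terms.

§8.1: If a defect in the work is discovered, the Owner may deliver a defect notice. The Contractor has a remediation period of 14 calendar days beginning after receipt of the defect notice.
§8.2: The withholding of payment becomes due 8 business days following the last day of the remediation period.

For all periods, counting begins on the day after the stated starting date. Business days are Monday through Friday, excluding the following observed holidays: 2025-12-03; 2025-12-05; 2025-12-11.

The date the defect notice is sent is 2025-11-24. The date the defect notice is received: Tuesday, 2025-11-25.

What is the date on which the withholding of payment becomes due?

2025-12-22

The last day of the remediation period: 14 calendar days after 2025-11-25 is 2025-12-09.
The date on which the withholding of payment becomes due: 8 business days after Tuesday, 2025-12-09, skipping weekends and the listed holiday on Dec 11 — Dec 10, Dec 12, Dec 15, Dec 16, Dec 17, Dec 18, Dec 19, Dec 22 — lands on Monday, 2025-12-22.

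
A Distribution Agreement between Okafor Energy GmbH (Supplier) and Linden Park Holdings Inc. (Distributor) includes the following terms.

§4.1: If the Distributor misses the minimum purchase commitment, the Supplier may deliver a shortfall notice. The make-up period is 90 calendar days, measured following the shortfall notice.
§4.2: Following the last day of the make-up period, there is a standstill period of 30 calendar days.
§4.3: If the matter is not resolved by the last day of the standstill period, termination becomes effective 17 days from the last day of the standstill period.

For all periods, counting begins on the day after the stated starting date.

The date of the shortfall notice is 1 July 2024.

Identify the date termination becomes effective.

15 November 2024

The last day of the make-up period: 90 calendar days after 1 July 2024 is 29 September 2024.
Adding 30 calendar days to 29 September 2024 gives 29 October 2024, which is the last day of the standstill period.
The date termination becomes effective: 17 calendar days after 29 October 2024 is 15 November 2024.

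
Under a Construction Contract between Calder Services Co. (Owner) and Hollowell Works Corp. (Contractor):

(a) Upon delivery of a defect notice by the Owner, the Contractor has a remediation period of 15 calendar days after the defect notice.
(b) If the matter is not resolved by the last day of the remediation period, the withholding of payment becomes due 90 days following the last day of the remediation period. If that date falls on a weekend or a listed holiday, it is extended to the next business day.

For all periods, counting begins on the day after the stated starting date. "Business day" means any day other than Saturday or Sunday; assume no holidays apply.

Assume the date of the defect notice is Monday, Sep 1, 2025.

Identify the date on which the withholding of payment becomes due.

The last day of the remediation period: 15 calendar days after Sep 1, 2025 is Sep 16, 2025.
The date on which the withholding of payment becomes due: Sep 16, 2025 + 90 days = Dec 15, 2025. Dec 15, 2025 is a Monday, so no roll-forward applies.

Dec 15, 2025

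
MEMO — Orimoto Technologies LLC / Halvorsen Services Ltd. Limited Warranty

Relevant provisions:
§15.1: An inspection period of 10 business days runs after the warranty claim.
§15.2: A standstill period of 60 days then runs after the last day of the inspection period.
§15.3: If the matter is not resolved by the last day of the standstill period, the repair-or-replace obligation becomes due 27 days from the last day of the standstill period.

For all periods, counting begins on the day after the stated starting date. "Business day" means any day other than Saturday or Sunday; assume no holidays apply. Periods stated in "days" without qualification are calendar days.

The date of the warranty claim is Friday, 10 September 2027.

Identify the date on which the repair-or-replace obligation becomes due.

20 December 2027

The last day of the inspection period: counting 10 business days from Friday, 10 September 2027 (Sep 13, Sep 14, Sep 15, Sep 16, Sep 17, Sep 20, Sep 21, Sep 22, Sep 23, Sep 24, skipping weekends) reaches Friday, 24 September 2027.
The last day of the standstill period: 24 September 2027 + 60 days = 23 November 2027.
Adding 27 calendar days to 23 November 2027 gives 20 December 2027, which is the date on which the repair-or-replace obligation becomes due.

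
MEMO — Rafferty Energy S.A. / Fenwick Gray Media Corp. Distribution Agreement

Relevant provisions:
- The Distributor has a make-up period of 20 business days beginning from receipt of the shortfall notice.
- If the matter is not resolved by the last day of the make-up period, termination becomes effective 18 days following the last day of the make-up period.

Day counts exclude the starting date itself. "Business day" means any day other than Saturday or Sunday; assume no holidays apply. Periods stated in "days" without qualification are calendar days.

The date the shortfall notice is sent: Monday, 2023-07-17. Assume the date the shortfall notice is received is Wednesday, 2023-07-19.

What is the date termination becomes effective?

The last day of the make-up period: 20 business days after Wednesday, 2023-07-19, skipping weekends — Jul 20, Jul 21, Jul 24, Jul 25, …, Aug 14, Aug 15, Aug 16 — lands on Wednesday, 2023-08-16.
The date termination becomes effective: 2023-08-16 + 18 days = 2023-09-03.

2023-09-03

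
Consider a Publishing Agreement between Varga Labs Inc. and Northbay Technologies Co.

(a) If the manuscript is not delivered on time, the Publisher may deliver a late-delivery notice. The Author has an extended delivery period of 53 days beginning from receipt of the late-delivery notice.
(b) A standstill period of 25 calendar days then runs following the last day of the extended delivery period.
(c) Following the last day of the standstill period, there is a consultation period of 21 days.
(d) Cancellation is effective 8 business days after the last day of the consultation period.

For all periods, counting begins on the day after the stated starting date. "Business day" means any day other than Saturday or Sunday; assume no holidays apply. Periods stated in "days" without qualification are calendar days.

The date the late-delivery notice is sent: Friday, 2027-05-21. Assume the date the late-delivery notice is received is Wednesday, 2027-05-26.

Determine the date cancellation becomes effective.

Adding 53 calendar days to 2027-05-26 gives 2027-07-18, which is the last day of the extended delivery period.
The last day of the standstill period: 2027-07-18 + 25 days = 2027-08-12.
The last day of the consultation period: 2027-08-12 + 21 days = 2027-09-02.
The date cancellation becomes effective: 8 business days after Thursday, 2027-09-02, skipping weekends — Sep 3, Sep 6, Sep 7, Sep 8, Sep 9, Sep 10, Sep 13, Sep 14 — lands on Tuesday, 2027-09-14.

2027-09-14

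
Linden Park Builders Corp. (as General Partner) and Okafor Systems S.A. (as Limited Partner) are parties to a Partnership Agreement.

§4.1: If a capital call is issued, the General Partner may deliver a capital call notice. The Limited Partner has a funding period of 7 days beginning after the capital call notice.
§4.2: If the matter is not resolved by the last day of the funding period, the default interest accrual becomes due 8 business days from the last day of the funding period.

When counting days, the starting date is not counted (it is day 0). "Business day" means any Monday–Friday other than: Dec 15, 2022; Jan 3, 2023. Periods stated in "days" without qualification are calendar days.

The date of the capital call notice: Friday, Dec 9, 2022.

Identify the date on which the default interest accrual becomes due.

Dec 28, 2022

Adding 7 calendar days to Dec 9, 2022 gives Dec 16, 2022, which is the last day of the funding period.
From Friday, Dec 16, 2022, 8 business days (Dec 19, Dec 20, Dec 21, Dec 22, Dec 23, Dec 26, Dec 27, Dec 28, skipping weekends) brings us to Wednesday, Dec 28, 2022, which is the date on which the default interest accrual becomes due.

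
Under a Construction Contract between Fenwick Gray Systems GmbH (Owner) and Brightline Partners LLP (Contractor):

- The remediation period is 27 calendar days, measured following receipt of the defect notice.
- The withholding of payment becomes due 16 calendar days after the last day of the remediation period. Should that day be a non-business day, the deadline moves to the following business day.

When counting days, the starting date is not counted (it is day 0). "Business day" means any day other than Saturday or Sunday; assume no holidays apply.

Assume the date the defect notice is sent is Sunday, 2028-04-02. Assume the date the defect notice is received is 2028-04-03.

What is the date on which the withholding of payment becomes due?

2028-05-16

The last day of the remediation period: 2028-04-03 + 27 days = 2028-04-30.
The date on which the withholding of payment becomes due: 2028-04-30 + 16 days = 2028-05-16. 2028-05-16 is a Tuesday, so no roll-forward applies.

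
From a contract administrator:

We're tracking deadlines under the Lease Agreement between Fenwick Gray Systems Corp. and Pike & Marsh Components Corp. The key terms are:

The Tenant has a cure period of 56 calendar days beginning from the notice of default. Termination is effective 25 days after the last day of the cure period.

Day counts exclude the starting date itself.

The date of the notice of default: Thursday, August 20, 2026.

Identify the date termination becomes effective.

November 9, 2026

The last day of the cure period: August 20, 2026 + 56 days = October 15, 2026.
The date termination becomes effective: 25 calendar days after October 15, 2026 is November 9, 2026.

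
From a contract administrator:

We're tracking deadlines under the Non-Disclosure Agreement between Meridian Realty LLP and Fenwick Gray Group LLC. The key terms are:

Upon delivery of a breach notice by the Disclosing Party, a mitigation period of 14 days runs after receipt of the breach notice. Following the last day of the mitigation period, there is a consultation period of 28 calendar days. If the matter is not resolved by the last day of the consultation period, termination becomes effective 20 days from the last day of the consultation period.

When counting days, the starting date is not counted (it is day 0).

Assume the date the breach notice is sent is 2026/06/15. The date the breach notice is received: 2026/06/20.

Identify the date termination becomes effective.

The last day of the mitigation period: 2026/06/20 + 14 days = 2026/07/04.
The last day of the consultation period: 2026/07/04 + 28 days = 2026/08/01.
The date termination becomes effective: 2026/08/01 + 20 days = 2026/08/21.

2026/08/21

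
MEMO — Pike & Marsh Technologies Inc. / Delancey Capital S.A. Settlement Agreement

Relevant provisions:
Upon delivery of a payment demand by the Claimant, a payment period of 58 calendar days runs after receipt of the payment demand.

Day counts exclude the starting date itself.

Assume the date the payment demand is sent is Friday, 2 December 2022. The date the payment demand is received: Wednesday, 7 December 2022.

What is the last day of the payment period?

The last day of the payment period: 58 calendar days after 7 December 2022 is 3 February 2023.

3 February 2023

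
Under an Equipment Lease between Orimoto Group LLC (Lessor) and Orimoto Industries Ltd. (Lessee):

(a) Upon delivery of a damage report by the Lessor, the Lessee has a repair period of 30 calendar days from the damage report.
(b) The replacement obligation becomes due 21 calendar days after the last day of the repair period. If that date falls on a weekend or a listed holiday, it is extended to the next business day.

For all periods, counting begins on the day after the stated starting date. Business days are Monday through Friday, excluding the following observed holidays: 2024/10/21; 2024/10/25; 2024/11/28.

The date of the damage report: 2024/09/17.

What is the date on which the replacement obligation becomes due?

2024/11/07

The last day of the repair period: 30 calendar days after 2024/09/17 is 2024/10/17.
Adding 21 calendar days to 2024/10/17 gives 2024/11/07, which is the date on which the replacement obligation becomes due. 2024/11/07 is a Thursday and is not a listed holiday, so no roll-forward applies.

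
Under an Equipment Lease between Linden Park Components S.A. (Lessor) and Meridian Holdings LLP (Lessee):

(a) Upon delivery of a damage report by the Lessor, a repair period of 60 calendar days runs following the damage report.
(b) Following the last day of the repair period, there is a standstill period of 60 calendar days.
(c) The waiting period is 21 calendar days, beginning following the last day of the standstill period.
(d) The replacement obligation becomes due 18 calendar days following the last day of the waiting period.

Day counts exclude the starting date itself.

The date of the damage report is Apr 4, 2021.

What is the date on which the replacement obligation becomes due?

Adding 60 calendar days to Apr 4, 2021 gives Jun 3, 2021, which is the last day of the repair period.
The last day of the standstill period: Jun 3, 2021 + 60 days = Aug 2, 2021.
The last day of the waiting period: Aug 2, 2021 + 21 days = Aug 23, 2021.
The date on which the replacement obligation becomes due: Aug 23, 2021 + 18 days = Sep 10, 2021.

Sep 10, 2021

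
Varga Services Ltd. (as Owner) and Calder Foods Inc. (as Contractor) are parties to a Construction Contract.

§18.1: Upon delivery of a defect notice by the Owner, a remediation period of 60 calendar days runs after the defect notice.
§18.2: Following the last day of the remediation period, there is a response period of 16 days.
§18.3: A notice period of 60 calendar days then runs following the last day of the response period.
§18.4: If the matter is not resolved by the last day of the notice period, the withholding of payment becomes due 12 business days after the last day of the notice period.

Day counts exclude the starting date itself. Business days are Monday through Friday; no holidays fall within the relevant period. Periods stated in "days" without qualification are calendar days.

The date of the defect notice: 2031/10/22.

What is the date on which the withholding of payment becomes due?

The last day of the remediation period: 60 calendar days after 2031/10/22 is 2031/12/21.
The last day of the response period: 16 calendar days after 2031/12/21 is 2032/01/06.
Adding 60 calendar days to 2032/01/06 gives 2032/03/06, which is the last day of the notice period.
The date on which the withholding of payment becomes due: counting 12 business days from Saturday, 2032/03/06 (Mar 8, Mar 9, Mar 10, Mar 11, …, Mar 19, Mar 22, Mar 23, skipping weekends) reaches Tuesday, 2032/03/23.

2032/03/23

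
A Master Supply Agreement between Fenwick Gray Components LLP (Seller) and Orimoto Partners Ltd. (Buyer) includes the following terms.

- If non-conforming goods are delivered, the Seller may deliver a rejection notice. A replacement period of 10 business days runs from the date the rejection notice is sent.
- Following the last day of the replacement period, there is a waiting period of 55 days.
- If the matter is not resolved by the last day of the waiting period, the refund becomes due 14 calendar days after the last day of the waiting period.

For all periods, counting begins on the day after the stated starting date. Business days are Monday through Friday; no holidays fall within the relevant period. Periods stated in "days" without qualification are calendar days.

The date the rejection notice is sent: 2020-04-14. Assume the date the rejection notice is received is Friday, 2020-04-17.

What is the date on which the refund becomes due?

The last day of the replacement period: counting 10 business days from Tuesday, 2020-04-14 (Apr 15, Apr 16, Apr 17, Apr 20, Apr 21, Apr 22, Apr 23, Apr 24, Apr 27, Apr 28, skipping weekends) reaches Tuesday, 2020-04-28.
The last day of the waiting period: 55 calendar days after 2020-04-28 is 2020-06-22.
The date on which the refund becomes due: 14 calendar days after 2020-06-22 is 2020-07-06.

2020-07-06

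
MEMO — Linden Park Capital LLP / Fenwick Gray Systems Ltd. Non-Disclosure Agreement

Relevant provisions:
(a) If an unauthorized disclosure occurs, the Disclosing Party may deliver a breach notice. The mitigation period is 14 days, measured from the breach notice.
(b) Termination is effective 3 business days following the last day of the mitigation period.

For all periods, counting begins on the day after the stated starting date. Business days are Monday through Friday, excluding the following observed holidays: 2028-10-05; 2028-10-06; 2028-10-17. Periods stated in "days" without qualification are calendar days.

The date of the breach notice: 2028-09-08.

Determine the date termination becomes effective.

The last day of the mitigation period: 14 calendar days after 2028-09-08 is 2028-09-22.
The date termination becomes effective: counting 3 business days from Friday, 2028-09-22 (Sep 25, Sep 26, Sep 27, skipping weekends) reaches Wednesday, 2028-09-27.

2028-09-27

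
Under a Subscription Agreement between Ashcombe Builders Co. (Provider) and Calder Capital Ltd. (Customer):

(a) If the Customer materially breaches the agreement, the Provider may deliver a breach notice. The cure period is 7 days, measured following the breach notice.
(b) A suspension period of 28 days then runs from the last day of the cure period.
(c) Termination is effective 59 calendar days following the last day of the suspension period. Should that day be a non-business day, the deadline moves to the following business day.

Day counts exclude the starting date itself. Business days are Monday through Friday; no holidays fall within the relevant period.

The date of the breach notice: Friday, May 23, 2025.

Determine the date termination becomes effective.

Aug 25, 2025

Adding 7 calendar days to May 23, 2025 gives May 30, 2025, which is the last day of the cure period.
The last day of the suspension period: 28 calendar days after May 30, 2025 is Jun 27, 2025.
The date termination becomes effective: 59 calendar days after Jun 27, 2025 is Aug 25, 2025. Aug 25, 2025 is a Monday, so no roll-forward applies.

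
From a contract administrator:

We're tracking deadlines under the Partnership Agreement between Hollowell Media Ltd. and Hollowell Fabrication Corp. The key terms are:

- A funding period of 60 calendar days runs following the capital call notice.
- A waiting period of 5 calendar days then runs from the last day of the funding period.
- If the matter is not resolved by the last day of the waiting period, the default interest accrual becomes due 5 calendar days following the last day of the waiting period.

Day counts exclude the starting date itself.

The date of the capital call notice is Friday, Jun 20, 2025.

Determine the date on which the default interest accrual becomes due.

Aug 29, 2025

The last day of the funding period: 60 calendar days after Jun 20, 2025 is Aug 19, 2025.
The last day of the waiting period: 5 calendar days after Aug 19, 2025 is Aug 24, 2025.
The date on which the default interest accrual becomes due: 5 calendar days after Aug 24, 2025 is Aug 29, 2025.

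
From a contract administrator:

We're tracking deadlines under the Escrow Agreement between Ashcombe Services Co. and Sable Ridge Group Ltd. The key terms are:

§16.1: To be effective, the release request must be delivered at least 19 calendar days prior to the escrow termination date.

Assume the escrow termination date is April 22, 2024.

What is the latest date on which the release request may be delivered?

April 3, 2024

Counting back 19 calendar days from April 22, 2024 gives April 3, 2024.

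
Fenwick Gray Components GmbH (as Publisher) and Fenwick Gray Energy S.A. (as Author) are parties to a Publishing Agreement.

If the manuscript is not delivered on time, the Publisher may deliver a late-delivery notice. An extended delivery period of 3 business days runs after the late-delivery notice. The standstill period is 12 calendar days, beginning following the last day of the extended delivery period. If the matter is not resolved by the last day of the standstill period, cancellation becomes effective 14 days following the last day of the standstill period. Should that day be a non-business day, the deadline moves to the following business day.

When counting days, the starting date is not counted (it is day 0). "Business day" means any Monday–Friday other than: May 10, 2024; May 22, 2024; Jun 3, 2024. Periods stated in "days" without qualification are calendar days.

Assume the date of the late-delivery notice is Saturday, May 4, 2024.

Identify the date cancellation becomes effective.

Jun 4, 2024

From Saturday, May 4, 2024, 3 business days (May 6, May 7, May 8, skipping weekends) brings us to Wednesday, May 8, 2024, which is the last day of the extended delivery period.
The last day of the standstill period: 12 calendar days after May 8, 2024 is May 20, 2024.
The date cancellation becomes effective: May 20, 2024 + 14 days = Jun 3, 2024. That falls on Monday, a listed holiday, so it rolls to the next business day, Tuesday, Jun 4, 2024.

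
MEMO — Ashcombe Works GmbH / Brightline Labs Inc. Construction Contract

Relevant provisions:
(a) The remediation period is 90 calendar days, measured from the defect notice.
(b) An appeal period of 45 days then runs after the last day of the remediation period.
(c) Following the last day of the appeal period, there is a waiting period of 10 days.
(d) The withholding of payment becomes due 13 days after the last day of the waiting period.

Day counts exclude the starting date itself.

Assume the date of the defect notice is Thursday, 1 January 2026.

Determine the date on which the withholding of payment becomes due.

The last day of the remediation period: 1 January 2026 + 90 days = 1 April 2026.
Adding 45 calendar days to 1 April 2026 gives 16 May 2026, which is the last day of the appeal period.
The last day of the waiting period: 16 May 2026 + 10 days = 26 May 2026.
Adding 13 calendar days to 26 May 2026 gives 8 June 2026, which is the date on which the withholding of payment becomes due.

8 June 2026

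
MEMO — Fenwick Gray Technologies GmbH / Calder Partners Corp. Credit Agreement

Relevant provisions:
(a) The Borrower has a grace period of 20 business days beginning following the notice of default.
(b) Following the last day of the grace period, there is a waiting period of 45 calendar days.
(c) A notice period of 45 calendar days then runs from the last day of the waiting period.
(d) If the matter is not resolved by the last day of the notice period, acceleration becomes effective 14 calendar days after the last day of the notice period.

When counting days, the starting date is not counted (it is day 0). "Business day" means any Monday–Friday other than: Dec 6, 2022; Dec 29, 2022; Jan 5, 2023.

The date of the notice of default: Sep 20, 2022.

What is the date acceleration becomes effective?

The last day of the grace period: 20 business days after Tuesday, Sep 20, 2022, skipping weekends — Sep 21, Sep 22, Sep 23, Sep 26, …, Oct 14, Oct 17, Oct 18 — lands on Tuesday, Oct 18, 2022.
The last day of the waiting period: Oct 18, 2022 + 45 days = Dec 2, 2022.
The last day of the notice period: Dec 2, 2022 + 45 days = Jan 16, 2023.
Adding 14 calendar days to Jan 16, 2023 gives Jan 30, 2023, which is the date acceleration becomes effective.

Jan 30, 2023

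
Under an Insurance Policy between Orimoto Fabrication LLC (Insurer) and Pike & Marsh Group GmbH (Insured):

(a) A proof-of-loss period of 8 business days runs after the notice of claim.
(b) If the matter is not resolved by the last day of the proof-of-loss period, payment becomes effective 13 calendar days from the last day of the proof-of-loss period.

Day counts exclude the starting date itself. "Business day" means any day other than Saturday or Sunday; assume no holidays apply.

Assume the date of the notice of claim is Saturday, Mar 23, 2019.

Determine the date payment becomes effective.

The last day of the proof-of-loss period: 8 business days after Saturday, Mar 23, 2019, skipping weekends — Mar 25, Mar 26, Mar 27, Mar 28, Mar 29, Apr 1, Apr 2, Apr 3 — lands on Wednesday, Apr 3, 2019.
The date payment becomes effective: Apr 3, 2019 + 13 days = Apr 16, 2019.

Apr 16, 2019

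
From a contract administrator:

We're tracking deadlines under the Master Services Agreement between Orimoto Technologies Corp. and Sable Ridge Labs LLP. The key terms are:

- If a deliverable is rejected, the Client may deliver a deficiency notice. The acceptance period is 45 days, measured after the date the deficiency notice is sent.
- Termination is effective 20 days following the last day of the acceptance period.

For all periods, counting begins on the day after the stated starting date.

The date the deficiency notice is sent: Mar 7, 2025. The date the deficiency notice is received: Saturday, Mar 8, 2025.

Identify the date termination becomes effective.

The last day of the acceptance period: 45 calendar days after Mar 7, 2025 is Apr 21, 2025.
The date termination becomes effective: Apr 21, 2025 + 20 days = May 11, 2025.

May 11, 2025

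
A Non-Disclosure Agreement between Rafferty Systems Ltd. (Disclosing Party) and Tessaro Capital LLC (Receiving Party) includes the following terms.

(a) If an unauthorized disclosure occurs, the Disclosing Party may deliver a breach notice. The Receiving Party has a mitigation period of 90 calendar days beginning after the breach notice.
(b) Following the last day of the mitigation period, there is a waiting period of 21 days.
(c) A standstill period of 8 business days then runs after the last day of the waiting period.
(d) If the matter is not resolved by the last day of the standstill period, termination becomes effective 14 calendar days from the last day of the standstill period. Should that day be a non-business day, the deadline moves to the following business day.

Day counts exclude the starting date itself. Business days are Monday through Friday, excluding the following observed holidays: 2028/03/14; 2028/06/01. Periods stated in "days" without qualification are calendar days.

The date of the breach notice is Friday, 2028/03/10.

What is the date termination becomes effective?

The last day of the mitigation period: 2028/03/10 + 90 days = 2028/06/08.
Adding 21 calendar days to 2028/06/08 gives 2028/06/29, which is the last day of the waiting period.
From Thursday, 2028/06/29, 8 business days (Jun 30, Jul 3, Jul 4, Jul 5, Jul 6, Jul 7, Jul 10, Jul 11, skipping weekends) brings us to Tuesday, 2028/07/11, which is the last day of the standstill period.
The date termination becomes effective: 2028/07/11 + 14 days = 2028/07/25. 2028/07/25 is a Tuesday and is not a listed holiday, so no roll-forward applies.

2028/07/25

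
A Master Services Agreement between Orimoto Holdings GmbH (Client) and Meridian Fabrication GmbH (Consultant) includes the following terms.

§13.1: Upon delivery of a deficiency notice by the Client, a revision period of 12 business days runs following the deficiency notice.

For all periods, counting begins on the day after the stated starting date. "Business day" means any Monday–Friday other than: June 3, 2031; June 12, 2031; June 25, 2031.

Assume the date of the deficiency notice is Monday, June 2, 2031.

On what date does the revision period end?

The last day of the revision period: 12 business days after Monday, June 2, 2031, skipping weekends and the listed holidays on Jun 3, Jun 12 — Jun 4, Jun 5, Jun 6, Jun 9, …, Jun 18, Jun 19, Jun 20 — lands on Friday, June 20, 2031.

June 20, 2031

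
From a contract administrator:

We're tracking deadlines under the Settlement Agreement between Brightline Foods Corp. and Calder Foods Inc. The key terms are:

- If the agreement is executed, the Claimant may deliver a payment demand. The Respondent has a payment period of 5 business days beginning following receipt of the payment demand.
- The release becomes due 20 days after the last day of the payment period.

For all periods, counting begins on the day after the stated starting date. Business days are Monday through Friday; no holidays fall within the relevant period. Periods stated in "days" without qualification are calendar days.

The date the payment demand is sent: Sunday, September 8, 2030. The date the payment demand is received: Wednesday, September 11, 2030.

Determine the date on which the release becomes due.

From Wednesday, September 11, 2030, 5 business days (Sep 12, Sep 13, Sep 16, Sep 17, Sep 18, skipping weekends) brings us to Wednesday, September 18, 2030, which is the last day of the payment period.
The date on which the release becomes due: 20 calendar days after September 18, 2030 is October 8, 2030.

October 8, 2030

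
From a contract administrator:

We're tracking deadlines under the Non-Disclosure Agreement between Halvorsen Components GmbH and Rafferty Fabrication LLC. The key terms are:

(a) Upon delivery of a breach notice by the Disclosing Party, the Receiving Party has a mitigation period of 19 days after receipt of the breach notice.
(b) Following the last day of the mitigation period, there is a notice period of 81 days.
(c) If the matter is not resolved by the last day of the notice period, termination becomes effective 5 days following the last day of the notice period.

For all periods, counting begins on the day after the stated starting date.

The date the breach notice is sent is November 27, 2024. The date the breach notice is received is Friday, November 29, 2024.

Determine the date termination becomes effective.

March 14, 2025

Adding 19 calendar days to November 29, 2024 gives December 18, 2024, which is the last day of the mitigation period.
Adding 81 calendar days to December 18, 2024 gives March 9, 2025, which is the last day of the notice period.
The date termination becomes effective: 5 calendar days after March 9, 2025 is March 14, 2025.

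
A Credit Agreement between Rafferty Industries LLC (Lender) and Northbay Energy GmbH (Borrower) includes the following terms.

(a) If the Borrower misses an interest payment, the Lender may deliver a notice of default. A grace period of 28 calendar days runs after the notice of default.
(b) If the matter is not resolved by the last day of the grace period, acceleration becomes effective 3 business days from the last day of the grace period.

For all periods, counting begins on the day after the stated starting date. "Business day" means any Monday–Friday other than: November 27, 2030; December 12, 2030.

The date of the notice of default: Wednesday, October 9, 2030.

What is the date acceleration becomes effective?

Adding 28 calendar days to October 9, 2030 gives November 6, 2030, which is the last day of the grace period.
The date acceleration becomes effective: 3 business days after Wednesday, November 6, 2030, skipping weekends — Nov 7, Nov 8, Nov 11 — lands on Monday, November 11, 2030.

November 11, 2030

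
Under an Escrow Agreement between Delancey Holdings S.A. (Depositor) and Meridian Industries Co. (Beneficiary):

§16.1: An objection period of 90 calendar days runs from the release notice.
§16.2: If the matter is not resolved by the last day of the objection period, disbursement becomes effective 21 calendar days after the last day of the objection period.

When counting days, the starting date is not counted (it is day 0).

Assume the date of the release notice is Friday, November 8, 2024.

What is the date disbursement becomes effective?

Adding 90 calendar days to November 8, 2024 gives February 6, 2025, which is the last day of the objection period.
Adding 21 calendar days to February 6, 2025 gives February 27, 2025, which is the date disbursement becomes effective.

February 27, 2025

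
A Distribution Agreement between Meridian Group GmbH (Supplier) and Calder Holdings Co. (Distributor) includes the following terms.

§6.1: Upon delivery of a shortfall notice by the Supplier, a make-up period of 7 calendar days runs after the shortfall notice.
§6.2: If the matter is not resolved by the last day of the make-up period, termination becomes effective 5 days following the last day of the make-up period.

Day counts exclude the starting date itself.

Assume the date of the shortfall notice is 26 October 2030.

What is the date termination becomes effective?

7 November 2030

The last day of the make-up period: 7 calendar days after 26 October 2030 is 2 November 2030.
The date termination becomes effective: 2 November 2030 + 5 days = 7 November 2030.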